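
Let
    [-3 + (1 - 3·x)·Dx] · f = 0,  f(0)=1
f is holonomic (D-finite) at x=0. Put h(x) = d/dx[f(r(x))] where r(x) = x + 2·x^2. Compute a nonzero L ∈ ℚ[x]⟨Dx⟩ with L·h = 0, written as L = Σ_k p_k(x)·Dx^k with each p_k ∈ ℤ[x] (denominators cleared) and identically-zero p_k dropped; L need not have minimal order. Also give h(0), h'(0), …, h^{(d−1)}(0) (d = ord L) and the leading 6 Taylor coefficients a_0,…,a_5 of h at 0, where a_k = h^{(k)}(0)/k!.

L = (10 + 36·x + 72·x^2) + (-1 - x + 18·x^2 + 24·x^3)·Dx  (order 1).
h: a_k = 3, 30, 189, 1116, 6075, 31914, …
ICs: h(0) = 3.

f: a_k = 1, 3, 9, 27, 81, 243, …
Substitute x→r, Dx→(1/r')Dx; clear ⇒ L₀.
Differentiate: ansatz ord ≤ ord L₀ ⇒ L.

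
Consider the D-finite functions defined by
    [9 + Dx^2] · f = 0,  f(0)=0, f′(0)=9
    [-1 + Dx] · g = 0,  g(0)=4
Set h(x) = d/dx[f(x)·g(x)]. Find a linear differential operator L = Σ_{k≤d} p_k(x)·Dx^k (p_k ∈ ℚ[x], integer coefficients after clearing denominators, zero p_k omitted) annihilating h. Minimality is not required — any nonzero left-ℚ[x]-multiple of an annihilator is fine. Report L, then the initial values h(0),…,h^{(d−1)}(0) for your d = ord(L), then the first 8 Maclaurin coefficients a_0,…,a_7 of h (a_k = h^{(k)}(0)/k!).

L = 10 - 2·Dx + Dx^2  (order 2).
h: a_k = 36, 72, -108, -192, -6, 468/5, 166/5, -64/5, …
ICs: h(0) = 36, h′(0) = 72.

f: a_k = 0, 9, 0, -27/2, 0, 243/40, 0, -729/560, …
g: a_k = 4, 4, 2, 2/3, 1/6, 1/30, 1/180, 1/1260, …
h₀=f·g: eliminate ⇒ L₀, order ≤ 2·1.
Differentiate: ansatz ord ≤ ord L₀ ⇒ L.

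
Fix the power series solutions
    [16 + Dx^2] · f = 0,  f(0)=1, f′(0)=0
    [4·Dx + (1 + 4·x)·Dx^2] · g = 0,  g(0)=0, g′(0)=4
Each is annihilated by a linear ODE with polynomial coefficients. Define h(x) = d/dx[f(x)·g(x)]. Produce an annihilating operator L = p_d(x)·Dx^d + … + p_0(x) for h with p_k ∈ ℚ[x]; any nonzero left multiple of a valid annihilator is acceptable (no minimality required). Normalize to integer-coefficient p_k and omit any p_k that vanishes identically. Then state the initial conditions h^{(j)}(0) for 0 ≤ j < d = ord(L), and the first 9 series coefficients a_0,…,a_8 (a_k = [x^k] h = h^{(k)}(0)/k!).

L = (-6400 - 45056·x - 172032·x^2 + 196608·x^3 + 2818048·x^4 + 6291456·x^5 + 4194304·x^6) + (-1536 - 8192·x + 20480·x^2 + 245760·x^3 + 655360·x^4 + 524288·x^5)·Dx + (-448 - 2816·x - 3584·x^2 + 73728·x^3 + 401408·x^4 + 786432·x^5 + 524288·x^6)·Dx^2 + (-96 - 512·x + 1280·x^2 + 15360·x^3 + 40960·x^4 + 32768·x^5)·Dx^3 + (-3 + 448·x^2 + 3840·x^3 + 14080·x^4 + 24576·x^5 + 16384·x^6)·Dx^4  (order 4).
h: a_k = 4, -16, -32, 0, 384, -1536, 31744/5, -1212416/45, 2357248/21, …
ICs: h(0) = 4, h′(0) = -16, h′′(0) = -64, h′′′(0) = 0.

f: a_k = 1, 0, -8, 0, 32/3, 0, -256/45, 0, 512/315, …
g: a_k = 0, 4, -8, 64/3, -64, 1024/5, -2048/3, 16384/7, -8192, …
Sym-product of L_f,L_g gives L₀ (≤ ord 4).
Differentiate: ansatz ord ≤ ord L₀ ⇒ L.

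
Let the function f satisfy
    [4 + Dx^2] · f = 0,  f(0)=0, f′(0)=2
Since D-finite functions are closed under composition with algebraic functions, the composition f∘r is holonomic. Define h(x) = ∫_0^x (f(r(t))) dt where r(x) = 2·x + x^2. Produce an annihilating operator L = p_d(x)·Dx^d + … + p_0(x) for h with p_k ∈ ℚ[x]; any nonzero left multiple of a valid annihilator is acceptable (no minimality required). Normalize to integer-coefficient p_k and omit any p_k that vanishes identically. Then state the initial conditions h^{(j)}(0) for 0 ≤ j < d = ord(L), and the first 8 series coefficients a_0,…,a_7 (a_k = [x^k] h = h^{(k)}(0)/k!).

L = (16 + 48·x + 48·x^2 + 16·x^3)·Dx - Dx^2 + (1 + x)·Dx^3  (order 3).
h: a_k = 0, 0, 2, 2/3, -8/3, -16/5, 4/45, 20/7, …
ICs: h(0) = 0, h′(0) = 0, h′′(0) = 4.

f: a_k = 0, 2, 0, -4/3, 0, 4/15, 0, -8/315, …
f∘r: x↦r, Dx↦Dx/r' in L_f ⇒ L₀.
h=∫₀ˣh₀: take L = L₀·Dx.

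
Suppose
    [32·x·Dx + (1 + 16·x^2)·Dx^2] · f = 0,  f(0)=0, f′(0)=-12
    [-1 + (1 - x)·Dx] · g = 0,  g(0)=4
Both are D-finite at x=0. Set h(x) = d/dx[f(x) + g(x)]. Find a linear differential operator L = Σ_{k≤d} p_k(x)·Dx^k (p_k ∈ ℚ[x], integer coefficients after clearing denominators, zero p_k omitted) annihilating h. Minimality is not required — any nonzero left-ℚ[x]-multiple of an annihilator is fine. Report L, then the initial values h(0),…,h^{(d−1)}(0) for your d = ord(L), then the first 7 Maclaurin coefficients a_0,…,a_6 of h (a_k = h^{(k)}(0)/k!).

f: a_k = 0, -12, 0, 64, 0, -3072/5, 0, …
g: a_k = 4, 4, 4, 4, 4, 4, 4, …
f+g: L₀ = lclm(L_f,L_g), ord ≤ 2+1.
h₀' ⇒ L via d/dx closure of L₀.
L = (32 - 128·x - 1536·x^2) + (-19 + 32·x + 656·x^2 - 1536·x^3)·Dx + (1 + 15·x + 240·x^3 - 256·x^4)·Dx^2  (order 2).
h: a_k = -8, 8, 204, 16, -3052, 24, 49180, …
ICs: h(0) = -8, h′(0) = 8.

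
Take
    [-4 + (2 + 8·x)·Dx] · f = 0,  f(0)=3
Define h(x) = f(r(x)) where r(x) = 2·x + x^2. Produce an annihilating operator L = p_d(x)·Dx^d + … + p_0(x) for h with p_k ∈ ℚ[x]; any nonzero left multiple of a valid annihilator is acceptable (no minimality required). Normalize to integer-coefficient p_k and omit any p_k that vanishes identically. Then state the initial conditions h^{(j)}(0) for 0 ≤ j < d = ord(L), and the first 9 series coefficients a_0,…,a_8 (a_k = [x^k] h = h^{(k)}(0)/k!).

L = (-4 - 4·x) + (1 + 8·x + 4·x^2)·Dx  (order 1).
h: a_k = 3, 12, -18, 72, -342, 1800, -10116, 59472, -361278, …
ICs: h(0) = 3.

f: a_k = 3, 6, -6, 12, -30, 84, -252, 792, -2574, …
Change of var in L_f (x↦r) gives L₀.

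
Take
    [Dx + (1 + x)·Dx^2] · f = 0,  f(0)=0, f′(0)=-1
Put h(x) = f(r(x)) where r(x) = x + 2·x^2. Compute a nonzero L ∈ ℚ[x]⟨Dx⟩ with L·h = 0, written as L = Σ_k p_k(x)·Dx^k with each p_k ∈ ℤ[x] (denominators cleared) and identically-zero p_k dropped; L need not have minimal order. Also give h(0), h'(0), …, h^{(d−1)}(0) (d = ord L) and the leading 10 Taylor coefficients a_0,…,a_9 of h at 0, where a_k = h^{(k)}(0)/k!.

L = (-3 + 4·x + 8·x^2)·Dx + (1 + 5·x + 6·x^2 + 8·x^3)·Dx^2  (order 2).
h: a_k = 0, -1, -3/2, 5/3, 1/4, -11/5, 3/2, 13/7, -31/8, 5/9, …
ICs: h(0) = 0, h′(0) = -1.

f: a_k = 0, -1, 1/2, -1/3, 1/4, -1/5, 1/6, -1/7, 1/8, -1/9, …
Substitute x→r, Dx→(1/r')Dx; clear ⇒ L₀.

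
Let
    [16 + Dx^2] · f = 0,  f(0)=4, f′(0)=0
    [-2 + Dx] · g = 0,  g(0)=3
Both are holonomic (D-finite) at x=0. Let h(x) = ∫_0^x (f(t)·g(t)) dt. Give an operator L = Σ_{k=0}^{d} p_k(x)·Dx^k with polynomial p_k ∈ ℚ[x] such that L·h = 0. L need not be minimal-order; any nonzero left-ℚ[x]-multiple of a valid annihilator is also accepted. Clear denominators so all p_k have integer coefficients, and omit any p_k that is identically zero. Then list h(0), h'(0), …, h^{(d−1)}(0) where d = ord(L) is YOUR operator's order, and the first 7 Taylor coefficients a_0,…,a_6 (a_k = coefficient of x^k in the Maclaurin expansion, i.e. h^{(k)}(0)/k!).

L = 20·Dx - 4·Dx^2 + Dx^3  (order 3).
h: a_k = 0, 12, 12, -24, -44, -56/5, 328/15, …
ICs: h(0) = 0, h′(0) = 12, h′′(0) = 24.

f: a_k = 4, 0, -32, 0, 128/3, 0, -1024/45, …
g: a_k = 3, 6, 6, 4, 2, 4/5, 4/15, …
f·g: L₀ = L_f ⊗_s L_g, ord ≤ 2·1.
Integrate: L := L₀·Dx.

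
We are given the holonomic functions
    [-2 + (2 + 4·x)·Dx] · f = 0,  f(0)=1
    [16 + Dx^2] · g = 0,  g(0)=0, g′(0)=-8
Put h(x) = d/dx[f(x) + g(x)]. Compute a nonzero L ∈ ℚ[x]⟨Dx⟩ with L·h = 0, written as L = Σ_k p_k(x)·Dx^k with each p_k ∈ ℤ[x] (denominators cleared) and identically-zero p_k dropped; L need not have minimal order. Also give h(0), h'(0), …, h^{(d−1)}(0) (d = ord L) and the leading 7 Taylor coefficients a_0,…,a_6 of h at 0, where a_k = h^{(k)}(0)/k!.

f: a_k = 1, 1, -1/2, 1/2, -5/8, 7/8, -21/16, …
g: a_k = 0, -8, 0, 64/3, 0, -256/15, 0, …
h₀=f+g: left-lcm gives L₀, ord ≤ 3.
h=h₀': d/dx-closure on L₀ ⇒ L.
L = (-496 - 1024·x - 1024·x^2) + (-304 - 1632·x - 3072·x^2 - 2048·x^3)·Dx + (-31 - 64·x - 64·x^2)·Dx^2 + (-19 - 102·x - 192·x^2 - 128·x^3)·Dx^3  (order 3).
h: a_k = -7, -1, 131/2, -5/2, -1943/24, -63/8, 43163/720, …
ICs: h(0) = -7, h′(0) = -1, h′′(0) = 131.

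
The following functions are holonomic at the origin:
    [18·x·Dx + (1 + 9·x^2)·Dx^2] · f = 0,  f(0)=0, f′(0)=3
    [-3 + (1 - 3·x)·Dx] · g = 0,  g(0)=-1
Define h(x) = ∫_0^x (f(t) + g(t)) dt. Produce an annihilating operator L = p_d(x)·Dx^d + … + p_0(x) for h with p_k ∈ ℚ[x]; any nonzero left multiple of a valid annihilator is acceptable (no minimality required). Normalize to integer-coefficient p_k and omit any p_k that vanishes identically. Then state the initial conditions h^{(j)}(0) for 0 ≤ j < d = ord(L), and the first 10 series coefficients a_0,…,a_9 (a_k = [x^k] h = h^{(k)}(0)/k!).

f: a_k = 0, 3, 0, -9, 0, 243/5, 0, -2187/7, 0, 2187, …
g: a_k = -1, -3, -9, -27, -81, -243, -729, -2187, -6561, -19683, …
f+g: L₀ = lclm(L_f,L_g), ord ≤ 2+1.
Integrate: L := L₀·Dx.
L = (18 - 216·x - 486·x^2)·Dx^2 + (-12 + 18·x - 108·x^2 - 486·x^3)·Dx^3 + (1 - 81·x^4)·Dx^4  (order 4).
h: a_k = 0, -1, 0, -3, -9, -81/5, -162/5, -729/7, -2187/7, -729, …
ICs: h(0) = 0, h′(0) = -1, h′′(0) = 0, h′′′(0) = -18.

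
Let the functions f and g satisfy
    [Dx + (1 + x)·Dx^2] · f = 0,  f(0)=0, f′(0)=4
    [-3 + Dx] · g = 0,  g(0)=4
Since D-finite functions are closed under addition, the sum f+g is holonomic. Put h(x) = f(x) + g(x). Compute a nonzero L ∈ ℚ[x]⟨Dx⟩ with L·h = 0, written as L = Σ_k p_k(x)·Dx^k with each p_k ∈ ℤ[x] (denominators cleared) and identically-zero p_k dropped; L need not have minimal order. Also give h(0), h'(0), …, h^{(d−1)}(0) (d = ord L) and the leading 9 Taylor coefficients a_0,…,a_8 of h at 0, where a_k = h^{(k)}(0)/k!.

L = (-15 - 9·x)·Dx + (-7 - 18·x - 9·x^2)·Dx^2 + (4 + 7·x + 3·x^2)·Dx^3  (order 3).
h: a_k = 4, 16, 16, 58/3, 25/2, 89/10, 203/60, 323/140, 169/1120, …
ICs: h(0) = 4, h′(0) = 16, h′′(0) = 32.

f: a_k = 0, 4, -2, 4/3, -1, 4/5, -2/3, 4/7, -1/2, …
g: a_k = 4, 12, 18, 18, 27/2, 81/10, 81/20, 243/140, 729/1120, …
Weyl lclm of L_f,L_g ⇒ L₀ (ord ≤ 3).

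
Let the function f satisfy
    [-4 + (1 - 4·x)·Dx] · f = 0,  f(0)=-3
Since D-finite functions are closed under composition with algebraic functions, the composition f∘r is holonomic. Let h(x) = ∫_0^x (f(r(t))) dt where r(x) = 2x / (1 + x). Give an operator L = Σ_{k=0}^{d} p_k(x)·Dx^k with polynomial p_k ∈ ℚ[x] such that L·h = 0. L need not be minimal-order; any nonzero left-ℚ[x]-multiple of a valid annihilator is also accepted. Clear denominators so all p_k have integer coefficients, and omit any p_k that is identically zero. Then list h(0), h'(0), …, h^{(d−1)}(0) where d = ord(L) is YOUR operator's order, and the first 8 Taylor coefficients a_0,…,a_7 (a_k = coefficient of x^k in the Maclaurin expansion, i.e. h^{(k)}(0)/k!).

f: a_k = -3, -12, -48, -192, -768, -3072, -12288, -49152, …
Substitute x→r, Dx→(1/r')Dx; clear ⇒ L₀.
h=∫h₀ ⇒ L = L₀·Dx.
L = 8·Dx + (-1 + 6·x + 7·x^2)·Dx^2  (order 2).
h: a_k = 0, -3, -12, -56, -294, -8232/5, -9604, -57624, …
ICs: h(0) = 0, h′(0) = -3.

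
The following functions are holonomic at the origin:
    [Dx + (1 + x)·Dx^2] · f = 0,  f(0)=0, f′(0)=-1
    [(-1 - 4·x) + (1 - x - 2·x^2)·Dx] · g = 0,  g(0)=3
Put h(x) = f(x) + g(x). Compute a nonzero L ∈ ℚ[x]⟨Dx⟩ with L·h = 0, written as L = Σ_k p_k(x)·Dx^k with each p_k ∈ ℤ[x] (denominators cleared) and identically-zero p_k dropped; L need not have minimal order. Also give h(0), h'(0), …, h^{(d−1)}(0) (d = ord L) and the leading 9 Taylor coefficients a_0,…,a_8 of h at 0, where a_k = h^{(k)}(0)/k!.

f: a_k = 0, -1, 1/2, -1/3, 1/4, -1/5, 1/6, -1/7, 1/8, …
g: a_k = 3, 3, 9, 15, 33, 63, 129, 255, 513, …
f+g: L₀ = lclm(L_f,L_g), ord ≤ 2+1.
L = (-42 - 144·x - 144·x^2 - 96·x^3)·Dx + (-28 - 172·x - 312·x^2 - 328·x^3 - 160·x^4)·Dx^2 + (7 + 14·x - 5·x^2 - 56·x^3 - 76·x^4 - 32·x^5)·Dx^3  (order 3).
h: a_k = 3, 2, 19/2, 44/3, 133/4, 314/5, 775/6, 1784/7, 4105/8, …
ICs: h(0) = 3, h′(0) = 2, h′′(0) = 19.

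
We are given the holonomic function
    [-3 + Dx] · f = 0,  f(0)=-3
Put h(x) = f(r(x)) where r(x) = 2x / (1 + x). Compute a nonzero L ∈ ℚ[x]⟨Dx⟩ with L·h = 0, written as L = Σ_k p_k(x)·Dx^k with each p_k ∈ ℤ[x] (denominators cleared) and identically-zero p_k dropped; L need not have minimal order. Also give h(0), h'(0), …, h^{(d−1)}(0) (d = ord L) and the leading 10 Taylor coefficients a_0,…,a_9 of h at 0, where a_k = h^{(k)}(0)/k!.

L = -6 + (1 + 2·x + x^2)·Dx  (order 1).
h: a_k = -3, -18, -36, -18, 18, 18/5, -72/5, 342/35, 36/35, -306/35, …
ICs: h(0) = -3.

f: a_k = -3, -9, -27/2, -27/2, -81/8, -243/40, -243/80, -729/560, -2187/4480, -729/4480, …
Change of var in L_f (x↦r) gives L₀.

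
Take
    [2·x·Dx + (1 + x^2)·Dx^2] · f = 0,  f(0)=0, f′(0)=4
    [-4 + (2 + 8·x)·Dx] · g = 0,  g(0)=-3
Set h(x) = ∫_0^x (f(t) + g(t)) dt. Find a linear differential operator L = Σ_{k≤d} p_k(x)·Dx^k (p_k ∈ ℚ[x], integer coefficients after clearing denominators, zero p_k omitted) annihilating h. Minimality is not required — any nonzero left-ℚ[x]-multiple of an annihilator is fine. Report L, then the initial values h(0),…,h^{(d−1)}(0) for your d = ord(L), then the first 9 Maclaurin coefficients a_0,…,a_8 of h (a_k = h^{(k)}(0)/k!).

f: a_k = 0, 4, 0, -4/3, 0, 4/5, 0, -4/7, 0, …
g: a_k = -3, -6, 6, -12, 30, -84, 252, -792, 2574, …
f+g: L₀ = lclm(L_f,L_g), ord ≤ 2+1.
h=∫h₀ ⇒ L = L₀·Dx.
L = (-4 - 40·x + 12·x^2 + 24·x^3)·Dx^2 + (-14 - 16·x - 50·x^2 + 48·x^3 + 84·x^4)·Dx^3 + (-2 - 6·x + 12·x^2 + 18·x^3 + 14·x^4 + 24·x^5)·Dx^4  (order 4).
h: a_k = 0, -3, -1, 2, -10/3, 6, -208/15, 36, -1387/14, …
ICs: h(0) = 0, h′(0) = -3, h′′(0) = -2, h′′′(0) = 12.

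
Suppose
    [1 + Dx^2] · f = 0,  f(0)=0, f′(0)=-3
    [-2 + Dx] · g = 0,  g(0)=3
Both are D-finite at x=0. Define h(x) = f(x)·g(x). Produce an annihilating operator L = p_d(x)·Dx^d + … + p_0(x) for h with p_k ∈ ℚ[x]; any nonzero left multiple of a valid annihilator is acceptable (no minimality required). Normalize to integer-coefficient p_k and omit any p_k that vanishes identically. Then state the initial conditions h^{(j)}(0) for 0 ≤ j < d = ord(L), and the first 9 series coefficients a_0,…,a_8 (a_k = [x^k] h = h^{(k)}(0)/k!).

f: a_k = 0, -3, 0, 1/2, 0, -1/40, 0, 1/1680, 0, …
g: a_k = 3, 6, 6, 4, 2, 4/5, 4/15, 8/105, 2/105, …
f·g: L₀ = L_f ⊗_s L_g, ord ≤ 2·1.
L = 5 - 4·Dx + Dx^2  (order 2).
h: a_k = 0, -9, -18, -33/2, -9, -123/40, -11/20, 29/560, 3/40, …
ICs: h(0) = 0, h′(0) = -9.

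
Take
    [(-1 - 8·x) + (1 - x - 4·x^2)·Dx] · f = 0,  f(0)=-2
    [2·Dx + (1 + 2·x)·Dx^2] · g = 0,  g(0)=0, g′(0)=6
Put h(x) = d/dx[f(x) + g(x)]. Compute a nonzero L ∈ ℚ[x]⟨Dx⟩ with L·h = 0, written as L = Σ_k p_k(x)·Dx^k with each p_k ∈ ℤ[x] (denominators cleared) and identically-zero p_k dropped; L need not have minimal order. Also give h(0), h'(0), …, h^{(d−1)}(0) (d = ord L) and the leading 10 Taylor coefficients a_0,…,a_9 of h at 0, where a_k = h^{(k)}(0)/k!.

f: a_k = -2, -2, -10, -18, -58, -130, -362, -882, -2330, -5858, …
g: a_k = 0, 6, -6, 8, -12, 96/5, -32, 384/7, -96, 512/3, …
Weyl lclm of L_f,L_g ⇒ L₀ (ord ≤ 3).
h₀' ⇒ L via d/dx closure of L₀.
L = (94 + 644·x + 1664·x^2 + 1920·x^3 + 1536·x^4) + (23 + 324·x + 1448·x^2 + 3072·x^3 + 3904·x^4 + 2560·x^5)·Dx + (-6 - 35·x - 53·x^2 + 98·x^3 + 528·x^4 + 864·x^5 + 512·x^6)·Dx^2  (order 2).
h: a_k = 4, -32, -30, -280, -554, -2364, -5790, -19408, -51186, -154852, …
ICs: h(0) = 4, h′(0) = -32.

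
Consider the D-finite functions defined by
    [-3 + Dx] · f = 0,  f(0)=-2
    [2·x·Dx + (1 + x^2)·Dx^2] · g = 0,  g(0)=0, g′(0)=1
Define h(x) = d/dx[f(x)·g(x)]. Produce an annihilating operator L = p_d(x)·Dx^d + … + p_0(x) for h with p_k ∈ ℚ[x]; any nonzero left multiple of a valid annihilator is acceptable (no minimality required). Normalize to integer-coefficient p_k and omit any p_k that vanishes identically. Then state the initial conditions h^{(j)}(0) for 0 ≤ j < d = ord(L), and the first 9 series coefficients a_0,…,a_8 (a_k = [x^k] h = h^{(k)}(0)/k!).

L = (21 - 36·x + 72·x^2 - 36·x^3 + 27·x^4) + (-16 + 18·x - 42·x^2 + 18·x^3 - 18·x^4)·Dx + (3 - 2·x + 6·x^2 - 2·x^3 + 3·x^4)·Dx^2  (order 2).
h: a_k = -2, -12, -25, -28, -83/4, -27/2, -361/40, -129/35, 1271/2240, …
ICs: h(0) = -2, h′(0) = -12.

f: a_k = -2, -6, -9, -9, -27/4, -81/20, -81/40, -243/280, -729/2240, …
g: a_k = 0, 1, 0, -1/3, 0, 1/5, 0, -1/7, 0, …
Sym-product of L_f,L_g gives L₀ (≤ ord 2).
h₀' ⇒ L via d/dx closure of L₀.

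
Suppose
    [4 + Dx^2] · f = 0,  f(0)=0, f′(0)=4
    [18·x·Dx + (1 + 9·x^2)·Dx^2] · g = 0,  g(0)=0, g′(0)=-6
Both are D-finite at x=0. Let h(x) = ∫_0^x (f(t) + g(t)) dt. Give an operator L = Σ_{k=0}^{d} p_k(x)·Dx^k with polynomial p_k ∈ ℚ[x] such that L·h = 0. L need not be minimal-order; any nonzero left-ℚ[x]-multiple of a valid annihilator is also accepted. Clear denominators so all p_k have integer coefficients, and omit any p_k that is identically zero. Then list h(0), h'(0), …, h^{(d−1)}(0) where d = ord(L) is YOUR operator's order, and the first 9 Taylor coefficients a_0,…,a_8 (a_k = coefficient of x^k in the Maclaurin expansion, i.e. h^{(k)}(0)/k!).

f: a_k = 0, 4, 0, -8/3, 0, 8/15, 0, -16/315, 0, …
g: a_k = 0, -6, 0, 18, 0, -486/5, 0, 4374/7, 0, …
Sum ⇒ L₀ = lclm(L_f,L_g) in ℚ(x)⟨Dx⟩.
h=∫₀ˣh₀: take L = L₀·Dx.
L = (-3744·x + 37584·x^3 + 11664·x^5)·Dx^2 + (-28 + 864·x^2 + 10692·x^4 + 5832·x^6)·Dx^3 + (-936·x + 9396·x^3 + 2916·x^5)·Dx^4 + (-7 + 216·x^2 + 2673·x^4 + 1458·x^6)·Dx^5  (order 5).
h: a_k = 0, 0, -1, 0, 23/6, 0, -145/9, 0, 98407/1260, …
ICs: h(0) = 0, h′(0) = 0, h′′(0) = -2, h′′′(0) = 0, h′′′′(0) = 92.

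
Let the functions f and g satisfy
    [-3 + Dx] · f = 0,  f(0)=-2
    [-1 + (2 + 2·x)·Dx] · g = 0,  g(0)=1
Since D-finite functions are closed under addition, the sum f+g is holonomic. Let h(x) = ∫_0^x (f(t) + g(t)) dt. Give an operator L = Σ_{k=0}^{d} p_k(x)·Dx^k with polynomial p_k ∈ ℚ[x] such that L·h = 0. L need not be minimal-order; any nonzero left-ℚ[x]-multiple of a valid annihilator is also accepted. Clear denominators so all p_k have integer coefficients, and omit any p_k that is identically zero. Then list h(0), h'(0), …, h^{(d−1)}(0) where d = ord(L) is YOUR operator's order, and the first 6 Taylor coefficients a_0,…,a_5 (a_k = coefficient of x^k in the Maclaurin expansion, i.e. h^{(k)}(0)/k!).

L = (21 + 18·x)·Dx + (-37 - 72·x - 36·x^2)·Dx^2 + (10 + 22·x + 12·x^2)·Dx^3  (order 3).
h: a_k = 0, -1, -11/4, -73/24, -143/64, -869/640, …
ICs: h(0) = 0, h′(0) = -1, h′′(0) = -11/2.

f: a_k = -2, -6, -9, -9, -27/4, -81/20, …
g: a_k = 1, 1/2, -1/8, 1/16, -5/128, 7/256, …
f+g: L₀ = lclm(L_f,L_g), ord ≤ 1+1.
h=∫₀ˣh₀: take L = L₀·Dx.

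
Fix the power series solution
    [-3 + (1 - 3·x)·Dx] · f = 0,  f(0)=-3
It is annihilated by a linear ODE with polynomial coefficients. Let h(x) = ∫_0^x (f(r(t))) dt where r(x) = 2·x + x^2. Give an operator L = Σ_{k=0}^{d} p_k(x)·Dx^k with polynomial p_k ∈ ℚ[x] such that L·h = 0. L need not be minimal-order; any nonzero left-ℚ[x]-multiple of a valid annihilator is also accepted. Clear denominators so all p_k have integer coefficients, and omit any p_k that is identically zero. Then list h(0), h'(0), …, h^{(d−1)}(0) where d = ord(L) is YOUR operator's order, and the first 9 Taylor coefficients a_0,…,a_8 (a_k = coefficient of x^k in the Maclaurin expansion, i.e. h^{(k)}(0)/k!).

f: a_k = -3, -9, -27, -81, -243, -729, -2187, -6561, -19683, …
Change of var in L_f (x↦r) gives L₀.
h=∫₀ˣh₀: take L = L₀·Dx.
L = (6 + 6·x)·Dx + (-1 + 6·x + 3·x^2)·Dx^2  (order 2).
h: a_k = 0, -3, -9, -39, -189, -4887/5, -5265, -204201/7, -164997, …
ICs: h(0) = 0, h′(0) = -3.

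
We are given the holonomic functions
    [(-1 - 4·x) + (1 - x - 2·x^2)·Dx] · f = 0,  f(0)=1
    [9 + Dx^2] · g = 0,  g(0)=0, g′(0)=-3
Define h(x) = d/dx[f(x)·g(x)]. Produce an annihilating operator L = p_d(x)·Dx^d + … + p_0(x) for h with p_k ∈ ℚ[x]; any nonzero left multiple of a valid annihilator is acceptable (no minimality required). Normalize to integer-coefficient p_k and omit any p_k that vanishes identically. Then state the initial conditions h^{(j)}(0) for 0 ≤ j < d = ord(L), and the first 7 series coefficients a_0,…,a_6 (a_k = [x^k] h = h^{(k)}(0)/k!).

f: a_k = 1, 1, 3, 5, 11, 21, 43, …
g: a_k = 0, -3, 0, 9/2, 0, -81/40, 0, …
Sym-product of L_f,L_g gives L₀ (≤ ord 2).
h=h₀': d/dx-closure on L₀ ⇒ L.
L = (-33 - 162·x - 243·x^2 + 324·x^3 + 324·x^4) + (-6 - 6·x + 108·x^2 + 144·x^3)·Dx + (5 - 14·x - 19·x^2 + 36·x^3 + 36·x^4)·Dx^2  (order 2).
h: a_k = -3, -6, -27/2, -42, -861/8, -5103/20, -47679/80, …
ICs: h(0) = -3, h′(0) = -6.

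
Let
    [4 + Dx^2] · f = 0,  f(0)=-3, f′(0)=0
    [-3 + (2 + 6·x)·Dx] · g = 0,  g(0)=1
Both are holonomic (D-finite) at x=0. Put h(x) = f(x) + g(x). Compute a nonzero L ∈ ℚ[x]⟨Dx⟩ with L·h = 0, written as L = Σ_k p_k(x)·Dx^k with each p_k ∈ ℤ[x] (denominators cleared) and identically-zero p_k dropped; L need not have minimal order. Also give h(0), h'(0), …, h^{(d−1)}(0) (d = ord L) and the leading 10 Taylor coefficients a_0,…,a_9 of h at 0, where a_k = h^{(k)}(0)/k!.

f: a_k = -3, 0, 6, 0, -2, 0, 4/15, 0, -2/105, 0, …
g: a_k = 1, 3/2, -9/8, 27/16, -405/128, 1701/256, -15309/1024, 72171/2048, -2814669/32768, 14073345/65536, …
h₀=f+g: left-lcm gives L₀, ord ≤ 3.
L = (-516 - 1152·x - 1728·x^2) + (56 + 936·x + 3456·x^2 + 3456·x^3)·Dx + (-129 - 288·x - 432·x^2)·Dx^2 + (14 + 234·x + 864·x^2 + 864·x^3)·Dx^3  (order 3).
h: a_k = -2, 3/2, 39/8, 27/16, -661/128, 1701/256, -225539/15360, 72171/2048, -295605781/3440640, 14073345/65536, …
ICs: h(0) = -2, h′(0) = 3/2, h′′(0) = 39/4.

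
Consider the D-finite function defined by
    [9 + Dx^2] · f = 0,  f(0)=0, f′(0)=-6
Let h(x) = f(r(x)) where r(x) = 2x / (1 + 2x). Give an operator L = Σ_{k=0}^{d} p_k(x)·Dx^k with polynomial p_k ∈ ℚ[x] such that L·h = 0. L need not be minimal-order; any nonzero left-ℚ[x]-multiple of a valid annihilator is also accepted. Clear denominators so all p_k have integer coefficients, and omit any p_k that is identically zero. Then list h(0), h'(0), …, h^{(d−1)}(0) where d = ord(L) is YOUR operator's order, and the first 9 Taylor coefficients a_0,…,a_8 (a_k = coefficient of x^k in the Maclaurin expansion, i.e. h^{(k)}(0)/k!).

L = 36 + (4 + 24·x + 48·x^2 + 32·x^3)·Dx + (1 + 8·x + 24·x^2 + 32·x^3 + 16·x^4)·Dx^2  (order 2).
h: a_k = 0, -12, 24, 24, -336, 7032/5, -4080, 309648/35, -60576/5, …
ICs: h(0) = 0, h′(0) = -12.

f: a_k = 0, -6, 0, 9, 0, -81/20, 0, 243/280, 0, …
L₀ from L_f via x↦r, Dx↦r'^{-1}Dx.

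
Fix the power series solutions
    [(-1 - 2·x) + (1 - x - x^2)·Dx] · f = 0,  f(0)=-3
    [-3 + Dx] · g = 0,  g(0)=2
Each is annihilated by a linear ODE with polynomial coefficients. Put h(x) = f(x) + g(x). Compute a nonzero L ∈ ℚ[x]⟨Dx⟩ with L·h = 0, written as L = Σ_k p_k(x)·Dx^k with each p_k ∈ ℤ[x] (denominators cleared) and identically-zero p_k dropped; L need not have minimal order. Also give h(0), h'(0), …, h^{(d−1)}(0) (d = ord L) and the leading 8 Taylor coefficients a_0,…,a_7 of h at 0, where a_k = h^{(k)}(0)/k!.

L = (-3 - 9·x - 45·x^2 - 18·x^3) + (-5 + 24·x + 15·x^2 - 18·x^3 - 9·x^4)·Dx + (2 - 7·x + 8·x^3 + 3·x^4)·Dx^2  (order 2).
h: a_k = -1, 3, 3, 0, -33/4, -399/20, -1479/40, -17397/280, …
ICs: h(0) = -1, h′(0) = 3.

f: a_k = -3, -3, -6, -9, -15, -24, -39, -63, …
g: a_k = 2, 6, 9, 9, 27/4, 81/20, 81/40, 243/280, …
L₀ := lclm(L_f,L_g); ord L₀ ≤ 1+1.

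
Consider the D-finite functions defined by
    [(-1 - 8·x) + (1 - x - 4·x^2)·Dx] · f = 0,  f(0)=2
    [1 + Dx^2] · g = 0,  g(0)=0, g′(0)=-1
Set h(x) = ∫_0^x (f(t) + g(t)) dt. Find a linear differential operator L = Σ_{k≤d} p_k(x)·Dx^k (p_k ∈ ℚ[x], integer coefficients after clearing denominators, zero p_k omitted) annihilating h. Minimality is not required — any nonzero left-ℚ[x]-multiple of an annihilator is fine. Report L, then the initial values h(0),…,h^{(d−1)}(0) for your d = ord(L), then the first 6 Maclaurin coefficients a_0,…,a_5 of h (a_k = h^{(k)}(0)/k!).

f: a_k = 2, 2, 10, 18, 58, 130, …
g: a_k = 0, -1, 0, 1/6, 0, -1/120, …
Sum ⇒ L₀ = lclm(L_f,L_g) in ℚ(x)⟨Dx⟩.
Integrate: L := L₀·Dx.
L = (55 + 486·x + 553·x^2 + 1488·x^3 + 80·x^4 + 128·x^5)·Dx + (-11 - 11·x - 23·x^2 + 169·x^3 + 348·x^4 + 48·x^5 + 64·x^6)·Dx^2 + (55 + 486·x + 553·x^2 + 1488·x^3 + 80·x^4 + 128·x^5)·Dx^3 + (-11 - 11·x - 23·x^2 + 169·x^3 + 348·x^4 + 48·x^5 + 64·x^6)·Dx^4  (order 4).
h: a_k = 0, 2, 1/2, 10/3, 109/24, 58/5, …
ICs: h(0) = 0, h′(0) = 2, h′′(0) = 1, h′′′(0) = 20.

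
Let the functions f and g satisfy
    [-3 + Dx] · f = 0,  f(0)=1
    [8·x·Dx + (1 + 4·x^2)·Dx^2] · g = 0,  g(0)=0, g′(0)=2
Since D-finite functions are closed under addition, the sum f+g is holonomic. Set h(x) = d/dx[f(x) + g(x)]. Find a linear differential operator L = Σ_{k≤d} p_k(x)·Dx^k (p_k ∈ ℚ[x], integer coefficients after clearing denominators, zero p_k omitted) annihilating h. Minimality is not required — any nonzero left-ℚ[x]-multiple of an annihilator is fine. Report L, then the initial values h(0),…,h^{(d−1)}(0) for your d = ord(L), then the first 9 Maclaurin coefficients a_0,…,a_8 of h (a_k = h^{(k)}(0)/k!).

f: a_k = 1, 3, 9/2, 9/2, 27/8, 81/40, 81/80, 243/560, 729/4480, …
g: a_k = 0, 2, 0, -8/3, 0, 32/5, 0, -128/7, 0, …
f+g: L₀ = lclm(L_f,L_g), ord ≤ 1+2.
Differentiate: ansatz ord ≤ ord L₀ ⇒ L.
L = (24 - 72·x - 288·x^2 - 288·x^3) + (-17 + 24·x^2 - 144·x^4)·Dx + (3 + 8·x + 24·x^2 + 32·x^3 + 48·x^4)·Dx^2  (order 2).
h: a_k = 5, 9, 11/2, 27/2, 337/8, 243/40, -9997/80, 729/560, 2295947/4480, …
ICs: h(0) = 5, h′(0) = 9.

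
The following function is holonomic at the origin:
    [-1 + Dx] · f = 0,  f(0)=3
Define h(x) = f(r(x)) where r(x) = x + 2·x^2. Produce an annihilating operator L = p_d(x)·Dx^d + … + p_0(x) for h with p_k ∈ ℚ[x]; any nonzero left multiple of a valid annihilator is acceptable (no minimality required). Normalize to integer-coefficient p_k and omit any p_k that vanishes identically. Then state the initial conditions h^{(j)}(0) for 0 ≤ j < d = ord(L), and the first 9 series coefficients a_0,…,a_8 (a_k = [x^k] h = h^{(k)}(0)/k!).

L = (-1 - 4·x) + Dx  (order 1).
h: a_k = 3, 3, 15/2, 13/2, 73/8, 281/40, 1741/240, 1697/336, 57233/13440, …
ICs: h(0) = 3.

f: a_k = 3, 3, 3/2, 1/2, 1/8, 1/40, 1/240, 1/1680, 1/13440, …
h₀=f(r): pull back L_f along r ⇒ L₀.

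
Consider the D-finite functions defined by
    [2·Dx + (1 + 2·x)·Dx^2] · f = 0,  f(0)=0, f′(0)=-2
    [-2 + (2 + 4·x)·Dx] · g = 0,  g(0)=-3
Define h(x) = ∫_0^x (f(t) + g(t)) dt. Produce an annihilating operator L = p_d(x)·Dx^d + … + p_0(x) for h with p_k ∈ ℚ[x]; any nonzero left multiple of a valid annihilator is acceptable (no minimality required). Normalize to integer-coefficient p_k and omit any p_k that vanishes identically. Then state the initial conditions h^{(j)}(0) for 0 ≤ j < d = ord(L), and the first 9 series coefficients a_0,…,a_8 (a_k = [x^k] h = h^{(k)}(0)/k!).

f: a_k = 0, -2, 2, -8/3, 4, -32/5, 32/3, -128/7, 32, …
g: a_k = -3, -3, 3/2, -3/2, 15/8, -21/8, 63/16, -99/16, 1287/128, …
L₀ := lclm(L_f,L_g); ord L₀ ≤ 2+1.
Integrate: L := L₀·Dx.
L = 2·Dx^2 + (5 + 10·x)·Dx^3 + (1 + 4·x + 4·x^2)·Dx^4  (order 4).
h: a_k = 0, -3, -5/2, 7/6, -25/24, 47/40, -361/240, 701/336, -2741/896, …
ICs: h(0) = 0, h′(0) = -3, h′′(0) = -5, h′′′(0) = 7.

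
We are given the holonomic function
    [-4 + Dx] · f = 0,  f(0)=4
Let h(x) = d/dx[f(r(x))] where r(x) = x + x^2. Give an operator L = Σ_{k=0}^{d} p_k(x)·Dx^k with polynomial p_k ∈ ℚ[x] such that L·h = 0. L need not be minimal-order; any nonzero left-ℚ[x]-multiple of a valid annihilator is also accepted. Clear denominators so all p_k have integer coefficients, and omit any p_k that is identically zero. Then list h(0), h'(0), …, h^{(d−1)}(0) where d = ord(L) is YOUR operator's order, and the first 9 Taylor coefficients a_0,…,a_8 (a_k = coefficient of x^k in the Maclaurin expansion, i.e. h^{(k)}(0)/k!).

L = (6 + 16·x + 16·x^2) + (-1 - 2·x)·Dx  (order 1).
h: a_k = 16, 96, 320, 2432/3, 1664, 44288/15, 208384/45, 46080/7, 2703872/315, …
ICs: h(0) = 16.

f: a_k = 4, 16, 32, 128/3, 128/3, 512/15, 1024/45, 4096/315, 2048/315, …
h₀=f(r): pull back L_f along r ⇒ L₀.
h=h₀': d/dx-closure on L₀ ⇒ L.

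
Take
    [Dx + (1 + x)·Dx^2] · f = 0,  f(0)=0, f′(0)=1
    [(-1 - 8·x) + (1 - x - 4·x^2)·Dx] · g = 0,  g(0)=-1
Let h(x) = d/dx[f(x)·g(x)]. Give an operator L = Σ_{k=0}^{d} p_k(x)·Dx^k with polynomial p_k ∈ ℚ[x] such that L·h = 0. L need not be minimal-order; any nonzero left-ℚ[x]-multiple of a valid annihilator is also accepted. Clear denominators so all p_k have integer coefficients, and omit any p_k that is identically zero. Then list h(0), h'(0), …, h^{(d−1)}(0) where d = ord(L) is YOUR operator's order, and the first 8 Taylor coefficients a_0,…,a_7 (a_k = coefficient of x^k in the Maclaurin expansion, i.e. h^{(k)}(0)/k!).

L = (236 + 648·x + 576·x^2) + (25 + 277·x + 672·x^2 + 448·x^3)·Dx + (-9 - 16·x + 45·x^2 + 116·x^3 + 64·x^4)·Dx^2  (order 2).
h: a_k = -1, -1, -29/2, -79/3, -1567/12, -3137/10, -4393/4, -307357/105, …
ICs: h(0) = -1, h′(0) = -1.

f: a_k = 0, 1, -1/2, 1/3, -1/4, 1/5, -1/6, 1/7, …
g: a_k = -1, -1, -5, -9, -29, -65, -181, -441, …
Sym-product of L_f,L_g gives L₀ (≤ ord 2).
h₀' ⇒ L via d/dx closure of L₀.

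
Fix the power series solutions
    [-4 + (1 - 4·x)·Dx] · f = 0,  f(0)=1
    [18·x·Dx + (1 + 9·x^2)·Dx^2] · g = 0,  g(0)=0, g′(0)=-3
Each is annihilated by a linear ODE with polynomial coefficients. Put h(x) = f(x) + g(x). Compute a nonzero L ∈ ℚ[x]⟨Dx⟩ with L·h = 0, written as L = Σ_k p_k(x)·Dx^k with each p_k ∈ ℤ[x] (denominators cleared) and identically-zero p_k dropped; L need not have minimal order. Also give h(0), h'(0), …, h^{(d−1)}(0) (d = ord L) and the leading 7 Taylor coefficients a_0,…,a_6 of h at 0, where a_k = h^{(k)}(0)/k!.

f: a_k = 1, 4, 16, 64, 256, 1024, 4096, …
g: a_k = 0, -3, 0, 9, 0, -243/5, 0, …
Weyl lclm of L_f,L_g ⇒ L₀ (ord ≤ 3).
L = (-72 + 1152·x + 1944·x^2)·Dx + (57 - 72·x + 765·x^2 + 1944·x^3)·Dx^2 + (-4 + 7·x + 63·x^3 + 324·x^4)·Dx^3  (order 3).
h: a_k = 1, 1, 16, 73, 256, 4877/5, 4096, …
ICs: h(0) = 1, h′(0) = 1, h′′(0) = 32.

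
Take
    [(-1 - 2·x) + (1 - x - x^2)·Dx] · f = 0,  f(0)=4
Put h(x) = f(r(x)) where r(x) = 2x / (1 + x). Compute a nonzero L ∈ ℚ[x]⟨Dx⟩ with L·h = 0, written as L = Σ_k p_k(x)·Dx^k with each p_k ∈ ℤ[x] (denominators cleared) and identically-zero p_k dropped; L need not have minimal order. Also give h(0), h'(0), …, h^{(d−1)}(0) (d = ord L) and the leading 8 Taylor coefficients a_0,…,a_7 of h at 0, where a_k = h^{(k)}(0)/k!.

f: a_k = 4, 4, 8, 12, 20, 32, 52, 84, …
L₀ from L_f via x↦r, Dx↦r'^{-1}Dx.
L = (2 + 10·x) + (-1 - x + 5·x^2 + 5·x^3)·Dx  (order 1).
h: a_k = 4, 8, 24, 40, 120, 200, 600, 1000, …
ICs: h(0) = 4.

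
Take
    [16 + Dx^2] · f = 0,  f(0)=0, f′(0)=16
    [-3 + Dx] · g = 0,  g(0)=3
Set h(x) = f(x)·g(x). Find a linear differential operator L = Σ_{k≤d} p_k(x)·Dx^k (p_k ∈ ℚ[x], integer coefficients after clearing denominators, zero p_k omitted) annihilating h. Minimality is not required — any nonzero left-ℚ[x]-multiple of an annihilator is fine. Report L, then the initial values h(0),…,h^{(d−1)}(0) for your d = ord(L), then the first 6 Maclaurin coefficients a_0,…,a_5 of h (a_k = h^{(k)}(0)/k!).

L = 25 - 6·Dx + Dx^2  (order 2).
h: a_k = 0, 48, 144, 88, -168, -1558/5, …
ICs: h(0) = 0, h′(0) = 48.

f: a_k = 0, 16, 0, -128/3, 0, 512/15, …
g: a_k = 3, 9, 27/2, 27/2, 81/8, 243/40, …
L₀ := L_f ⊗_s L_g (sym. prod.), ord ≤ 2.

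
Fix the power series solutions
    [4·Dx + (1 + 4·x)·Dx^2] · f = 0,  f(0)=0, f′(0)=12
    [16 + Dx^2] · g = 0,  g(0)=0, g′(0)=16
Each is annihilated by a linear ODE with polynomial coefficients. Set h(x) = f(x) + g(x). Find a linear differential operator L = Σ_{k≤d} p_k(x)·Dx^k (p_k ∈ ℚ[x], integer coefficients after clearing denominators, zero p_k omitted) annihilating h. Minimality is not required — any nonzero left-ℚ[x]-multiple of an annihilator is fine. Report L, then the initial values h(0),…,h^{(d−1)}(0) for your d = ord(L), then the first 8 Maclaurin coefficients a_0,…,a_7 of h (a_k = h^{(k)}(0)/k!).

L = (448 + 512·x + 1024·x^2)·Dx + (48 + 320·x + 768·x^2 + 1024·x^3)·Dx^2 + (28 + 32·x + 64·x^2)·Dx^3 + (3 + 20·x + 48·x^2 + 64·x^3)·Dx^4  (order 4).
h: a_k = 0, 28, -24, 64/3, -192, 9728/15, -2048, 315392/45, …
ICs: h(0) = 0, h′(0) = 28, h′′(0) = -48, h′′′(0) = 128.

f: a_k = 0, 12, -24, 64, -192, 3072/5, -2048, 49152/7, …
g: a_k = 0, 16, 0, -128/3, 0, 512/15, 0, -4096/315, …
L₀ := lclm(L_f,L_g); ord L₀ ≤ 2+2.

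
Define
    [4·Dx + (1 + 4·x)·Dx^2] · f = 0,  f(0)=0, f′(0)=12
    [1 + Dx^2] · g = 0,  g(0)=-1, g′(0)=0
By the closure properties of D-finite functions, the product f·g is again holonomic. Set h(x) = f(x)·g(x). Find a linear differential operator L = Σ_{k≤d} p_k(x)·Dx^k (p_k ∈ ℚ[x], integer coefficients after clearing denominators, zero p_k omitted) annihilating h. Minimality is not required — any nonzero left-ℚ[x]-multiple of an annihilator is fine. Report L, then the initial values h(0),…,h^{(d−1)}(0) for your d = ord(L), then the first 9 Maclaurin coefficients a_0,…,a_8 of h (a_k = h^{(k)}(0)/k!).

L = (-147 - 144·x - 224·x^2 + 256·x^3 + 256·x^4) + (-56 - 160·x + 384·x^2 + 512·x^3)·Dx + (-150 - 160·x - 192·x^2 + 512·x^3 + 512·x^4)·Dx^2 + (-56 - 160·x + 384·x^2 + 512·x^3)·Dx^3 + (-3 - 16·x + 32·x^2 + 256·x^3 + 256·x^4)·Dx^4  (order 4).
h: a_k = 0, -12, 24, -58, 180, -5829/10, 1953, -940403/140, 706799/30, …
ICs: h(0) = 0, h′(0) = -12, h′′(0) = 48, h′′′(0) = -348.

f: a_k = 0, 12, -24, 64, -192, 3072/5, -2048, 49152/7, -24576, …
g: a_k = -1, 0, 1/2, 0, -1/24, 0, 1/720, 0, -1/40320, …
h₀=f·g: eliminate ⇒ L₀, order ≤ 2·2.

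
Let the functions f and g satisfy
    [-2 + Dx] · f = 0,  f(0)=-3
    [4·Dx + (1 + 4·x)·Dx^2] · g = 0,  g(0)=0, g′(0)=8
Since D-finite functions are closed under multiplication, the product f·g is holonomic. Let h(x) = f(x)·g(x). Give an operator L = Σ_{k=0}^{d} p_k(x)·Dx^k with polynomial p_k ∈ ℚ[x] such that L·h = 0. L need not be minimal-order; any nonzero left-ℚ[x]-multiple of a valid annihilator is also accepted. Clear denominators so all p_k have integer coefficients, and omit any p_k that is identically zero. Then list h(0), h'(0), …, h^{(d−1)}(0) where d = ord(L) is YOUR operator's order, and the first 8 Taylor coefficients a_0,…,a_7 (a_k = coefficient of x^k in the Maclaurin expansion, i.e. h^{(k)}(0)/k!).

L = (-4 + 16·x) - 16·x·Dx + (1 + 4·x)·Dx^2  (order 2).
h: a_k = 0, -24, 0, -80, 192, -3344/5, 6784/3, -826528/105, …
ICs: h(0) = 0, h′(0) = -24.

f: a_k = -3, -6, -6, -4, -2, -4/5, -4/15, -8/105, …
g: a_k = 0, 8, -16, 128/3, -128, 2048/5, -4096/3, 32768/7, …
L₀ := L_f ⊗_s L_g (sym. prod.), ord ≤ 2.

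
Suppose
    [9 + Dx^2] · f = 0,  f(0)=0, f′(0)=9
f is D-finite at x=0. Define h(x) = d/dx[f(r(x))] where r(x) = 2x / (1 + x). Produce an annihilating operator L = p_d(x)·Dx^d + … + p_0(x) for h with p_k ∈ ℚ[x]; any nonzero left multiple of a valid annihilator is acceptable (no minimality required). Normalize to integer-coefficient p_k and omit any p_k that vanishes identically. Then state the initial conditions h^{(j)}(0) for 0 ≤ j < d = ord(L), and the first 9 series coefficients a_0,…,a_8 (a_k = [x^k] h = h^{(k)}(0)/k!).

L = (42 + 12·x + 6·x^2) + (6 + 18·x + 18·x^2 + 6·x^3)·Dx + (1 + 4·x + 6·x^2 + 4·x^3 + x^4)·Dx^2  (order 2).
h: a_k = 18, -36, -270, 1224, -2178, 540, 40158/5, -135504/5, 379242/7, …
ICs: h(0) = 18, h′(0) = -36.

f: a_k = 0, 9, 0, -27/2, 0, 243/40, 0, -729/560, 0, …
h₀=f(r): pull back L_f along r ⇒ L₀.
Derive L from L₀ (diff closure).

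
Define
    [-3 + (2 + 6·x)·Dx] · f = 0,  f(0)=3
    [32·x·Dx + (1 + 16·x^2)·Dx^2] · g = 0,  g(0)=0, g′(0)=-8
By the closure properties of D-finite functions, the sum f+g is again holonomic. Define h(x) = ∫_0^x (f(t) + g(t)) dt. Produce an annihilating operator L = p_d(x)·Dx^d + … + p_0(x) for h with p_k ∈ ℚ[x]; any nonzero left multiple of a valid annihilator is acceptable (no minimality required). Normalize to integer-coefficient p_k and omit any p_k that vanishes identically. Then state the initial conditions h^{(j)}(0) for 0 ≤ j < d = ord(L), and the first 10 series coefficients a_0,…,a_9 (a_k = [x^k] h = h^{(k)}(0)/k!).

L = (-192 - 1440·x + 9216·x^2 + 13824·x^3)·Dx^2 + (-155 - 768·x + 4128·x^2 + 36864·x^3 + 48384·x^4)·Dx^3 + (-6 + 110·x + 576·x^2 + 2624·x^3 + 10752·x^4 + 13824·x^5)·Dx^4  (order 4).
h: a_k = 0, 3, -7/4, -9/8, 2291/192, -243/128, -498773/7680, -6561/1024, 68624455/114688, -938223/32768, …
ICs: h(0) = 0, h′(0) = 3, h′′(0) = -7/2, h′′′(0) = -27/4.

f: a_k = 3, 9/2, -27/8, 81/16, -1215/128, 5103/256, -45927/1024, 216513/2048, -8444007/32768, 42220035/65536, …
g: a_k = 0, -8, 0, 128/3, 0, -2048/5, 0, 32768/7, 0, -524288/9, …
Weyl lclm of L_f,L_g ⇒ L₀ (ord ≤ 3).
h=∫₀ˣh₀: take L = L₀·Dx.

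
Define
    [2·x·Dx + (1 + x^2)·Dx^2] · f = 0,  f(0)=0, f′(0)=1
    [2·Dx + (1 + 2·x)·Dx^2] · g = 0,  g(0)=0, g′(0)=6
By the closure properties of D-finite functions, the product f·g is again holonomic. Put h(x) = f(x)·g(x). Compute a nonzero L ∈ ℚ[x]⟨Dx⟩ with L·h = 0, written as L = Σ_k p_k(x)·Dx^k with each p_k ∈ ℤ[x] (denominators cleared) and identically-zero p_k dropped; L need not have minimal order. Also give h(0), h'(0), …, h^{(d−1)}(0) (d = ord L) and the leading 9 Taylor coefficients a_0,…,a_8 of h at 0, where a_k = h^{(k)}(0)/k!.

f: a_k = 0, 1, 0, -1/3, 0, 1/5, 0, -1/7, 0, …
g: a_k = 0, 6, -6, 8, -12, 96/5, -32, 384/7, -96, …
f·g: L₀ = L_f ⊗_s L_g, ord ≤ 2·2.
L = (24 + 80·x + 88·x^2 + 240·x^3 + 240·x^4 + 208·x^5 + 16·x^7)·Dx + (12 + 80·x + 332·x^2 + 608·x^3 + 880·x^4 + 744·x^5 + 560·x^6 + 24·x^7 + 56·x^8)·Dx^2 + (12 + 52·x + 168·x^2 + 372·x^3 + 516·x^4 + 564·x^5 + 384·x^6 + 276·x^7 + 24·x^8 + 32·x^9)·Dx^3 + (2 + 12·x + 34·x^2 + 64·x^3 + 87·x^4 + 96·x^5 + 84·x^6 + 48·x^7 + 33·x^8 + 4·x^9 + 4·x^10)·Dx^4  (order 4).
h: a_k = 0, 0, 6, -6, 6, -10, 266/15, -146/5, 246/5, …
ICs: h(0) = 0, h′(0) = 0, h′′(0) = 12, h′′′(0) = -36.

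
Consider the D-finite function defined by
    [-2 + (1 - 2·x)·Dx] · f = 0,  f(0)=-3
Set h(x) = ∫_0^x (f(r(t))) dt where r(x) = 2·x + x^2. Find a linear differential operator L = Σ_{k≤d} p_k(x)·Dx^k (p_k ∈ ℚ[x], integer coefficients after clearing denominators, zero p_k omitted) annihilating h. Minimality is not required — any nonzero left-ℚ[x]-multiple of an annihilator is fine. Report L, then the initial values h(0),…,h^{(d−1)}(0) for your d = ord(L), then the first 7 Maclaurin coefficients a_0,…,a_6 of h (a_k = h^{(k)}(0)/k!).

f: a_k = -3, -6, -12, -24, -48, -96, -192, …
L₀ from L_f via x↦r, Dx↦r'^{-1}Dx.
h=∫h₀ ⇒ L = L₀·Dx.
L = (4 + 4·x)·Dx + (-1 + 4·x + 2·x^2)·Dx^2  (order 2).
h: a_k = 0, -3, -6, -18, -60, -1068/5, -792, …
ICs: h(0) = 0, h′(0) = -3.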